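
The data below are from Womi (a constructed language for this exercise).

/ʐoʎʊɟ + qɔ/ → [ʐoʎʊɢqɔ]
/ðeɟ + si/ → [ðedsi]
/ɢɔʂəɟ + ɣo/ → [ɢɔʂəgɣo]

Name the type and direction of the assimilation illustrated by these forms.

regressive place assimilation

The segment that alternates is /ɟ/, which surfaces as [ɢ] when adjacent to /q/.
The change palatal → uvular matches the place of the following /q/, identifying this as place assimilation.
Manner and voice are unchanged, so the assimilation is partial, not total.
The other alternating forms pattern the same way: /ɟ/ → [d] before /s/ (palatal → alveolar, matching alveolar); /ɟ/ → [g] before /ɣ/ (palatal → velar, matching velar) — only place changes, and always toward the following segment.
Since the segment that changes precedes the conditioning segment, the assimilation is regressive.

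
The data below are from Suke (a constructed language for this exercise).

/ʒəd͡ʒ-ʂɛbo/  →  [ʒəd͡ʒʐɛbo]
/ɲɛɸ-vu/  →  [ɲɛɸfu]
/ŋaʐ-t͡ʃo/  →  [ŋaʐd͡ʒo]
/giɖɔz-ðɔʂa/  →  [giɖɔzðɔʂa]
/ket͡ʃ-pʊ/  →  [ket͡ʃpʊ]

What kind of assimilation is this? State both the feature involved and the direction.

progressive voicing assimilation

The segment that alternates is /ʂ/, which surfaces as [ʐ] when adjacent to /d͡ʒ/.
/ʂ/ is voiceless while /d͡ʒ/ is voiced; the output [ʐ] is voiced, matching the trigger — so the feature that spreads is voicing.
Place and manner are unchanged, so the assimilation is partial, not total.
Checking the remaining alternations: /v/ → [f] after /ɸ/ (voiced → voiceless, matching voiceless); /t͡ʃ/ → [d͡ʒ] after /ʐ/ (voiceless → voiced, matching voiced) — only voicing changes, and always toward the preceding segment.
No alternation appears in [giɖɔzðɔʂa], [ket͡ʃpʊ]: there the adjacent consonants already agree in voicing (/ð/ and /z/ are both voiced; /p/ and /t͡ʃ/ are both voiceless), so these forms are consistent with the same rule.
Since the segment that changes follows the conditioning segment, the assimilation is progressive.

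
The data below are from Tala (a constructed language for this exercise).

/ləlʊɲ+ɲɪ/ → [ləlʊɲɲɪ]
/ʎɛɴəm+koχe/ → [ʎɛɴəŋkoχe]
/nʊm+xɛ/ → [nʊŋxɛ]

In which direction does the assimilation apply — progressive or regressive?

regressive

Underlying /m/ is realised as [ŋ] next to /k/; /k/ itself does not change.
The change bilabial → velar matches the place of the following /k/, identifying this as place assimilation.
The other alternating form patterns the same way: /m/ → [ŋ] before /x/ (bilabial → velar, matching velar) — only place changes, and always toward the following segment.
Nothing changes in [ləlʊɲɲɪ]: there the adjacent consonants already agree in place (/ɲ/ and /ɲ/ are both palatal), so this form is consistent with the same rule.
The trigger is the following segment, so the direction is regressive (anticipatory).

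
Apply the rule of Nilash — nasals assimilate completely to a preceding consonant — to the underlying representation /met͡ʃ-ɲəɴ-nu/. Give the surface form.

/ɲ/ is the segment targeted by the rule; it sits immediately after /t͡ʃ/, so it assimilates completely and surfaces as [t͡ʃ].
At the second juncture, /n/ likewise becomes [ɴ] adjacent to /ɴ/.

[met͡ʃt͡ʃəɴɴu]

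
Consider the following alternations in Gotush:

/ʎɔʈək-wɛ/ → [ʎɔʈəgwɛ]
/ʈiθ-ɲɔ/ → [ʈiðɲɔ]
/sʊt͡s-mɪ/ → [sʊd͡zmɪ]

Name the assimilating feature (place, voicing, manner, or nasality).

The segment that alternates is /k/, which surfaces as [g] when adjacent to /w/.
/k/ is voiceless while /w/ is voiced; the output [g] is voiced, matching the trigger — so the feature that spreads is voicing.
The other alternating forms pattern the same way: /θ/ → [ð] before /ɲ/ (voiceless → voiced, matching voiced); /t͡s/ → [d͡z] before /m/ (voiceless → voiced, matching voiced) — only voicing changes, and always toward the following segment.

voicing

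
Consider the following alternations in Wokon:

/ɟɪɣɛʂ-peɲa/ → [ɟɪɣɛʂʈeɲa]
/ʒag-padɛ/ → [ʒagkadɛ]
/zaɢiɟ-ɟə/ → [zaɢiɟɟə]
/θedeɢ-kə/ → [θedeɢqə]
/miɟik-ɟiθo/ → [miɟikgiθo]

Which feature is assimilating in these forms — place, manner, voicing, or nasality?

place

Underlying /p/ is realised as [ʈ] next to /ʂ/; /ʂ/ itself does not change.
/p/ is bilabial while /ʂ/ is retroflex; the output [ʈ] is retroflex, matching the trigger — so the feature that spreads is place.
Checking the remaining alternations: /p/ → [k] after /g/ (bilabial → velar, matching velar); /k/ → [q] after /ɢ/ (velar → uvular, matching uvular); /ɟ/ → [g] after /k/ (palatal → velar, matching velar) — only place changes, and always toward the preceding segment.
Nothing changes in [zaɢiɟɟə]: there the adjacent consonants already agree in place (/ɟ/ and /ɟ/ are both palatal), so this form is consistent with the same rule.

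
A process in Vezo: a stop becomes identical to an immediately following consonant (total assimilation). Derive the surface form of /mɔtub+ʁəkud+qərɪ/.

/b/ is the segment targeted by the rule; it sits immediately before /ʁ/, so it assimilates completely and surfaces as [ʁ].
At the second juncture, /d/ likewise becomes [q] adjacent to /q/.

[mɔtuʁʁəkuqqərɪ]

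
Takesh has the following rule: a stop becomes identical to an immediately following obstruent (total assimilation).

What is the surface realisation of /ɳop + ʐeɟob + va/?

[ɳoʐʐeɟovva]

/p/ is the segment targeted by the rule; it sits immediately before /ʐ/, so it assimilates completely and surfaces as [ʐ].
The same rule applies at the second boundary: /b/ → [v] next to /v/.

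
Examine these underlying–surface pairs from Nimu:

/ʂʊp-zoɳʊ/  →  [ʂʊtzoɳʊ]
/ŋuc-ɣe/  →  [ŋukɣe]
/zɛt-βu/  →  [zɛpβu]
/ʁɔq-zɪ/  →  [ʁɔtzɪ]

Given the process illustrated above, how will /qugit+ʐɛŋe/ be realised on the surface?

[qugiʈʐɛŋe]

The data show regressive place assimilation: /p/ → [t] before /z/; /c/ → [k] before /ɣ/; /t/ → [p] before /β/; /q/ → [t] before /z/. In each pair only place changes, matching the following consonant, while manner and voice stay constant.
/t/ is a voiceless alveolar stop. The following trigger /ʐ/ is retroflex, so /t/ must become retroflex as well.
A voiceless retroflex stop is [ʈ], so the surface segment is [ʈ].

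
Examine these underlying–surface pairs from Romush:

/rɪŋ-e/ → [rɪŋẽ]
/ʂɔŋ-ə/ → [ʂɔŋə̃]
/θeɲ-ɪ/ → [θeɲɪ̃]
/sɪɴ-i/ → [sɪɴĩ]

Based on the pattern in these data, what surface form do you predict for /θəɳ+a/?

[θəɳã]

The data show progressive nasality assimilation (vowel nasalisation): /e/ → [ẽ] after /ŋ/; /ə/ → [ə̃] after /ŋ/; /ɪ/ → [ɪ̃] after /ɲ/; /i/ → [ĩ] after /ɴ/ — a vowel is nasalised by an immediately preceding nasal consonant.
/a/ sits next to the nasal /ɳ/ and is therefore nasalised to [ã].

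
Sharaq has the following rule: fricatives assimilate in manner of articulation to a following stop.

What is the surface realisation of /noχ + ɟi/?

/χ/ is a voiceless uvular fricative. The following trigger /ɟ/ is a stop, so /χ/ must become a stop as well.
Changing only its manner to stop gives [q] — the voiceless uvular stop.

[noqɟi]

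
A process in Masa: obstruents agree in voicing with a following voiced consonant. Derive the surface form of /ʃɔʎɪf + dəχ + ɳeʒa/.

The rule targets /f/ (voiceless labiodental fricative), which sits before the trigger /d/ (voiced).
The voiced labiodental fricative is [v], so /f/ → [v].
At the second juncture, /χ/ likewise becomes [ʁ] adjacent to /ɳ/.

[ʃɔʎɪvdəʁɳeʒa]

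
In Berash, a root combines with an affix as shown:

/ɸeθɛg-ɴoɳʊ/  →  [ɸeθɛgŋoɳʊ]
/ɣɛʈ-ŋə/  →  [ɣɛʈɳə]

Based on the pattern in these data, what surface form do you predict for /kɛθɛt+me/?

[kɛθɛtne]

The data show progressive place assimilation: /ɴ/ → [ŋ] after /g/; /ŋ/ → [ɳ] after /ʈ/. In each pair only place changes, matching the preceding consonant, while manner and voice stay constant.
The rule targets /m/ (voiced bilabial nasal), which sits after the trigger /t/ (alveolar).
A voiced alveolar nasal is [n], so the surface segment is [n].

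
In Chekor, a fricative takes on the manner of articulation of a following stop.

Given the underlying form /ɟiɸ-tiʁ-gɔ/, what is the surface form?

[ɟiptiɢgɔ]

/ɸ/ is a voiceless bilabial fricative. The following trigger /t/ is a stop, so /ɸ/ must become a stop as well.
The voiceless bilabial stop is [p], so /ɸ/ → [p].
The same rule applies at the second boundary: /ʁ/ → [ɢ] next to /g/.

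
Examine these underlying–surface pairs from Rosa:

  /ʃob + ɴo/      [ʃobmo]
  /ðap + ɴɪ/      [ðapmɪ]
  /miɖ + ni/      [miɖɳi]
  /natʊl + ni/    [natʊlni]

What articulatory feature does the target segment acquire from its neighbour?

The segment that alternates is /ɴ/, which surfaces as [m] when adjacent to /b/.
The change uvular → bilabial matches the place of the preceding /b/, identifying this as place assimilation.
Checking the remaining alternations: /ɴ/ → [m] after /p/ (uvular → bilabial, matching bilabial); /n/ → [ɳ] after /ɖ/ (alveolar → retroflex, matching retroflex) — only place changes, and always toward the preceding segment.
Nothing changes in [natʊlni]: there the adjacent consonants already agree in place (/n/ and /l/ are both alveolar), so this form is consistent with the same rule.

place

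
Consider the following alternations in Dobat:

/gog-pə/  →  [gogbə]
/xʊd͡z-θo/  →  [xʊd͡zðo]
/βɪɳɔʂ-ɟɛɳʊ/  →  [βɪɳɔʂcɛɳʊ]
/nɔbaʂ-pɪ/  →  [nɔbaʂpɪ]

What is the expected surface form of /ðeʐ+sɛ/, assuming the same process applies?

The data show progressive voicing assimilation: /p/ → [b] after /g/; /θ/ → [ð] after /d͡z/; /ɟ/ → [c] after /ʂ/. In each pair only voicing changes, matching the preceding consonant, while place and manner stay constant.
No alternation appears in [nɔbaʂpɪ]: there the adjacent consonants already agree in voicing (/p/ and /ʂ/ are both voiceless), so this form is consistent with the same rule.
/s/ is a voiceless alveolar fricative. The preceding trigger /ʐ/ is voiced, so /s/ must become voiced as well.
The voiced alveolar fricative is [z], so /s/ → [z].

[ðeʐzɛ]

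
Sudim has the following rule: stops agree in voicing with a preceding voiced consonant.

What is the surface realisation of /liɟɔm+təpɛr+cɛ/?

The rule targets /t/ (voiceless alveolar stop), which sits after the trigger /m/ (voiced).
The voiced alveolar stop is [d], so /t/ → [d].
At the second juncture, /c/ likewise becomes [ɟ] adjacent to /r/.

[liɟɔmdəpɛrɟɛ]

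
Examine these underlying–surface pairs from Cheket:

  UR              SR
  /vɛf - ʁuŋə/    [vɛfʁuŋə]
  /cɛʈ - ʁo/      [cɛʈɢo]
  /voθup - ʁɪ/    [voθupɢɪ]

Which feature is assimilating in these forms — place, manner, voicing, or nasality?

manner

Comparing underlying and surface forms, /ʁ/ → [ɢ] is the alternation; the neighbouring /ʈ/ is constant.
/ʁ/ is a fricative while /ʈ/ is a stop; the output [ɢ] is a stop, matching the trigger — so the feature that spreads is manner.
The other alternating form patterns the same way: /ʁ/ → [ɢ] after /p/ (fricative → stop, matching a stop) — only manner changes, and always toward the preceding segment.
Nothing changes in [vɛfʁuŋə]: there the adjacent consonants already agree in manner (/ʁ/ and /f/ are both fricatives), so this form is consistent with the same rule.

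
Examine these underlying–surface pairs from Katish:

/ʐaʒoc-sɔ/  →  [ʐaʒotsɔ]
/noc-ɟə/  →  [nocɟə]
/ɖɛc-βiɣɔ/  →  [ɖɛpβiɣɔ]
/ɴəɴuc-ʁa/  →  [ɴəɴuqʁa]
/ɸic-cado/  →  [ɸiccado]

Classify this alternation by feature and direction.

The segment that alternates is /c/, which surfaces as [t] when adjacent to /s/.
The change palatal → alveolar matches the place of the following /s/, identifying this as place assimilation.
Manner and voice are unchanged, so the assimilation is partial, not total.
The same holds elsewhere in the data: /c/ → [p] before /β/ (palatal → bilabial, matching bilabial); /c/ → [q] before /ʁ/ (palatal → uvular, matching uvular) — only place changes, and always toward the following segment.
No alternation appears in [nocɟə], [ɸiccado]: there the adjacent consonants already agree in place (/c/ and /ɟ/ are both palatal; /c/ and /c/ are both palatal), so these forms are consistent with the same rule.
Since the segment that changes precedes the conditioning segment, the assimilation is regressive.

regressive place assimilation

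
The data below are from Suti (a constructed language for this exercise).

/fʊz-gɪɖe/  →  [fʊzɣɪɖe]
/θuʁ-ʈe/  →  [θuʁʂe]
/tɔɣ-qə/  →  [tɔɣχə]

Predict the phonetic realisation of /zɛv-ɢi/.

The data show progressive manner assimilation: /g/ → [ɣ] after /z/; /ʈ/ → [ʂ] after /ʁ/; /q/ → [χ] after /ɣ/. In each pair only manner changes, matching the preceding consonant, while place and voice stay constant.
/ɢ/ is a voiced uvular stop. The preceding trigger /v/ is a fricative, so /ɢ/ must become a fricative as well.
Changing only its manner to fricative gives [ʁ] — the voiced uvular fricative.

[zɛvʁi]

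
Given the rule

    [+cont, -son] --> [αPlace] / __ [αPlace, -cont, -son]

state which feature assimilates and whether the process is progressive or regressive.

The rule copies the place features (abbreviated [Place]) from the environment onto the target, so the assimilating feature is place.
The conditioning segment sits to the right of the focus bar, meaning the trigger follows the segment that changes — regressive assimilation.

regressive place assimilation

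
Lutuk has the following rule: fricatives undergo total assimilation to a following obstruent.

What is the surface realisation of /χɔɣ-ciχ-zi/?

/ɣ/ is the segment targeted by the rule; it sits immediately before /c/, so it assimilates completely and surfaces as [c].
At the second juncture, /χ/ likewise becomes [z] adjacent to /z/.

[χɔccizzi]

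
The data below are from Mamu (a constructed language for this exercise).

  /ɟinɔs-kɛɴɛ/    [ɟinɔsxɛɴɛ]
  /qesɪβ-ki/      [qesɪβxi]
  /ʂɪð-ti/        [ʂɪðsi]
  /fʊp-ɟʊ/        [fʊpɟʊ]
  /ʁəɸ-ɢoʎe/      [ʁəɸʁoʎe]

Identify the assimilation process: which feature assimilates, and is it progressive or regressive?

progressive manner assimilation

The segment that alternates is /k/, which surfaces as [x] when adjacent to /s/.
The change stop → fricative matches the manner of the preceding /s/, identifying this as manner assimilation.
Place and voice are unchanged, so the assimilation is partial, not total.
The same holds elsewhere in the data: /k/ → [x] after /β/ (stop → fricative, matching a fricative); /t/ → [s] after /ð/ (stop → fricative, matching a fricative); /ɢ/ → [ʁ] after /ɸ/ (stop → fricative, matching a fricative) — only manner changes, and always toward the preceding segment.
No alternation appears in [fʊpɟʊ]: there the adjacent consonants already agree in manner (/ɟ/ and /p/ are both stops), so this form is consistent with the same rule.
The trigger is the preceding segment, so the direction is progressive (perseverative).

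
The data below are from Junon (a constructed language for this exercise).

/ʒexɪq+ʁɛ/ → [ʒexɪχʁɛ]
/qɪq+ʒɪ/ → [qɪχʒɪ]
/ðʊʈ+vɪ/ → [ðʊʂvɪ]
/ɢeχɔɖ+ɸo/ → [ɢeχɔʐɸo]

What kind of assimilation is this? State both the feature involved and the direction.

regressive manner assimilation

Comparing underlying and surface forms, /q/ → [χ] is the alternation; the neighbouring /ʁ/ is constant.
The change stop → fricative matches the manner of the following /ʁ/, identifying this as manner assimilation.
Place and voice are unchanged, so the assimilation is partial, not total.
Checking the remaining alternations: /q/ → [χ] before /ʒ/ (stop → fricative, matching a fricative); /ʈ/ → [ʂ] before /v/ (stop → fricative, matching a fricative); /ɖ/ → [ʐ] before /ɸ/ (stop → fricative, matching a fricative) — only manner changes, and always toward the following segment.
Since the segment that changes precedes the conditioning segment, the assimilation is regressive.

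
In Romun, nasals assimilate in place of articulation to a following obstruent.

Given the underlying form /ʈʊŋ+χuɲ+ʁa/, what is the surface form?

The rule targets /ŋ/ (voiced velar nasal), which sits before the trigger /χ/ (uvular).
A voiced uvular nasal is [ɴ], so the surface segment is [ɴ].
The same rule applies at the second boundary: /ɲ/ → [ɴ] next to /ʁ/.

[ʈʊɴχuɴʁa]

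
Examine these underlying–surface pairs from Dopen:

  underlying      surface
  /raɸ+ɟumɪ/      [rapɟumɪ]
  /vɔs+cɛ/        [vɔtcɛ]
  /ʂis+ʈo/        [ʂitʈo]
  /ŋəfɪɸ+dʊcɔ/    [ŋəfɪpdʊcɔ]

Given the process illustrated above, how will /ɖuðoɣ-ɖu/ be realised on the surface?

[ɖuðogɖu]

The data show regressive manner assimilation: /ɸ/ → [p] before /ɟ/; /s/ → [t] before /c/; /s/ → [t] before /ʈ/; /ɸ/ → [p] before /d/. In each pair only manner changes, matching the following consonant, while place and voice stay constant.
The rule targets /ɣ/ (voiced velar fricative), which sits before the trigger /ɖ/ (stop).
Changing only its manner to stop gives [g] — the voiced velar stop.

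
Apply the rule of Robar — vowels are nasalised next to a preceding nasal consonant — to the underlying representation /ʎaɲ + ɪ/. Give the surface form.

[ʎaɲɪ̃]

The vowel /ɪ/ is adjacent to the preceding nasal /ɲ/, so it acquires [+nasal] and surfaces as [ɪ̃].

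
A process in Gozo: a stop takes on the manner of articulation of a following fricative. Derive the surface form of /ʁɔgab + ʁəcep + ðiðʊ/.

[ʁɔgaβʁəceɸðiðʊ]

The rule targets /b/ (voiced bilabial stop), which sits before the trigger /ʁ/ (fricative).
Changing only its manner to fricative gives [β] — the voiced bilabial fricative.
The same rule applies at the second boundary: /p/ → [ɸ] next to /ð/.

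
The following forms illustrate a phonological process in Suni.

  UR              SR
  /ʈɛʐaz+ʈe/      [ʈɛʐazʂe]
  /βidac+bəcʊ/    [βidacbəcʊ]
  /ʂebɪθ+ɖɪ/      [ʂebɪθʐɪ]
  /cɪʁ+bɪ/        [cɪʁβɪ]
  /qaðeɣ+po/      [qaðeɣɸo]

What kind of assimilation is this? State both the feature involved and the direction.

Comparing underlying and surface forms, /ʈ/ → [ʂ] is the alternation; the neighbouring /z/ is constant.
The change stop → fricative matches the manner of the preceding /z/, identifying this as manner assimilation.
Place and voice are unchanged, so the assimilation is partial, not total.
The other alternating forms pattern the same way: /ɖ/ → [ʐ] after /θ/ (stop → fricative, matching a fricative); /b/ → [β] after /ʁ/ (stop → fricative, matching a fricative); /p/ → [ɸ] after /ɣ/ (stop → fricative, matching a fricative) — only manner changes, and always toward the preceding segment.
Nothing changes in [βidacbəcʊ]: there the adjacent consonants already agree in manner (/b/ and /c/ are both stops), so this form is consistent with the same rule.
Since the segment that changes follows the conditioning segment, the assimilation is progressive.

progressive manner assimilation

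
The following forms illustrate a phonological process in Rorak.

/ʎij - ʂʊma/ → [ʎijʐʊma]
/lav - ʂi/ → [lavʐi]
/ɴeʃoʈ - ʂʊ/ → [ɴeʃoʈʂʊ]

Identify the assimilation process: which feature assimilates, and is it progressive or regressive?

progressive voicing assimilation

Comparing underlying and surface forms, /ʂ/ → [ʐ] is the alternation; the neighbouring /j/ is constant.
/ʂ/ is voiceless while /j/ is voiced; the output [ʐ] is voiced, matching the trigger — so the feature that spreads is voicing.
Place and manner are unchanged, so the assimilation is partial, not total.
The other alternating form patterns the same way: /ʂ/ → [ʐ] after /v/ (voiceless → voiced, matching voiced) — only voicing changes, and always toward the preceding segment.
Nothing changes in [ɴeʃoʈʂʊ]: there the adjacent consonants already agree in voicing (/ʂ/ and /ʈ/ are both voiceless), so this form is consistent with the same rule.
Since the segment that changes follows the conditioning segment, the assimilation is progressive.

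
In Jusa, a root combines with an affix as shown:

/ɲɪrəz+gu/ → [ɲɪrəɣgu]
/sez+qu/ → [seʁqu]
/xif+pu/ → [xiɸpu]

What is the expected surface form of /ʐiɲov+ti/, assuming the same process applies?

[ʐiɲozti]

The data show regressive place assimilation: /z/ → [ɣ] before /g/; /z/ → [ʁ] before /q/; /f/ → [ɸ] before /p/. In each pair only place changes, matching the following consonant, while manner and voice stay constant.
The rule targets /v/ (voiced labiodental fricative), which sits before the trigger /t/ (alveolar).
A voiced alveolar fricative is [z], so the surface segment is [z].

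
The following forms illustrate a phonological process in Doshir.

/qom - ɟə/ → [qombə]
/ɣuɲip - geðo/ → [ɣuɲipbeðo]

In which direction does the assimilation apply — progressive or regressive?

progressive

Comparing underlying and surface forms, /ɟ/ → [b] is the alternation; the neighbouring /m/ is constant.
/ɟ/ is palatal while /m/ is bilabial; the output [b] is bilabial, matching the trigger — so the feature that spreads is place.
Checking the remaining alternation: /g/ → [b] after /p/ (velar → bilabial, matching bilabial) — only place changes, and always toward the preceding segment.
Since the segment that changes follows the conditioning segment, the assimilation is progressive.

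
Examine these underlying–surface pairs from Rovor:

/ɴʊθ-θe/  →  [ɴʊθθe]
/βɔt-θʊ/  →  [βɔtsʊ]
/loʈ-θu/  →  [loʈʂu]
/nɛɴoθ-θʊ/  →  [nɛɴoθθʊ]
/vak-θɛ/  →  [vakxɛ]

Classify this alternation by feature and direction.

Comparing underlying and surface forms, /θ/ → [s] is the alternation; the neighbouring /t/ is constant.
/θ/ is dental while /t/ is alveolar; the output [s] is alveolar, matching the trigger — so the feature that spreads is place.
Manner and voice are unchanged, so the assimilation is partial, not total.
The other alternating forms pattern the same way: /θ/ → [ʂ] after /ʈ/ (dental → retroflex, matching retroflex); /θ/ → [x] after /k/ (dental → velar, matching velar) — only place changes, and always toward the preceding segment.
No alternation appears in [ɴʊθθe], [nɛɴoθθʊ]: there the adjacent consonants already agree in place (/θ/ and /θ/ are both dental; /θ/ and /θ/ are both dental), so these forms are consistent with the same rule.
Since the segment that changes follows the conditioning segment, the assimilation is progressive.

progressive place assimilation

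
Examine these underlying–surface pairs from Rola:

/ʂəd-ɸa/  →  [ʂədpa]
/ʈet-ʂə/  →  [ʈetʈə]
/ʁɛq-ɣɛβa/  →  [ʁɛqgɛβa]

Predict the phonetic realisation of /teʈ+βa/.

The data show progressive manner assimilation: /ɸ/ → [p] after /d/; /ʂ/ → [ʈ] after /t/; /ɣ/ → [g] after /q/. In each pair only manner changes, matching the preceding consonant, while place and voice stay constant.
The rule targets /β/ (voiced bilabial fricative), which sits after the trigger /ʈ/ (stop).
The voiced bilabial stop is [b], so /β/ → [b].

[teʈba]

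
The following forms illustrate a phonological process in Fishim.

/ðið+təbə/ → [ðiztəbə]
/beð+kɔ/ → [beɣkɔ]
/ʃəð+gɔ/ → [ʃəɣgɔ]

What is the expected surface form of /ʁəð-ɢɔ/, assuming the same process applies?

[ʁəʁɢɔ]

The data show regressive place assimilation: /ð/ → [z] before /t/; /ð/ → [ɣ] before /k/; /ð/ → [ɣ] before /g/. In each pair only place changes, matching the following consonant, while manner and voice stay constant.
The rule targets /ð/ (voiced dental fricative), which sits before the trigger /ɢ/ (uvular).
Changing only its place to uvular gives [ʁ] — the voiced uvular fricative.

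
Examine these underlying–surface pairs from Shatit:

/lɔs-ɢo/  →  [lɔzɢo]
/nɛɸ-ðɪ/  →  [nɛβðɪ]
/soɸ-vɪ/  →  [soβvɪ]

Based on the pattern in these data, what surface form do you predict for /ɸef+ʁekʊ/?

[ɸevʁekʊ]

The data show regressive voicing assimilation: /s/ → [z] before /ɢ/; /ɸ/ → [β] before /ð/; /ɸ/ → [β] before /v/. In each pair only voicing changes, matching the following consonant, while place and manner stay constant.
The rule targets /f/ (voiceless labiodental fricative), which sits before the trigger /ʁ/ (voiced).
A voiced labiodental fricative is [v], so the surface segment is [v].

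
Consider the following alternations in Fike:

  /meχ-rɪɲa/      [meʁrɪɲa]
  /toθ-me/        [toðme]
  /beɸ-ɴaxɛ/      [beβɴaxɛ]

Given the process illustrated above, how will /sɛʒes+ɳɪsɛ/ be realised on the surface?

The data show regressive voicing assimilation: /χ/ → [ʁ] before /r/; /θ/ → [ð] before /m/; /ɸ/ → [β] before /ɴ/. In each pair only voicing changes, matching the following consonant, while place and manner stay constant.
/s/ is a voiceless alveolar fricative. The following trigger /ɳ/ is voiced, so /s/ must become voiced as well.
A voiced alveolar fricative is [z], so the surface segment is [z].

[sɛʒezɳɪsɛ]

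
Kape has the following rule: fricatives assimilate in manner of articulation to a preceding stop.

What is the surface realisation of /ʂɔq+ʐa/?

[ʂɔqɖa]

The rule targets /ʐ/ (voiced retroflex fricative), which sits after the trigger /q/ (stop).
Changing only its manner to stop gives [ɖ] — the voiced retroflex stop.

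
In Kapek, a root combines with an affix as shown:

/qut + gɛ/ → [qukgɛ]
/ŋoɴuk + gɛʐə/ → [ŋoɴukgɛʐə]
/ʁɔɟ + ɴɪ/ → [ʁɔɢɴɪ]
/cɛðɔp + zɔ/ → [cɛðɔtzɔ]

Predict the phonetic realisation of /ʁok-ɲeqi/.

[ʁocɲeqi]

The data show regressive place assimilation: /t/ → [k] before /g/; /ɟ/ → [ɢ] before /ɴ/; /p/ → [t] before /z/. In each pair only place changes, matching the following consonant, while manner and voice stay constant.
Nothing changes in [ŋoɴukgɛʐə]: there the adjacent consonants already agree in place (/k/ and /g/ are both velar), so this form is consistent with the same rule.
/k/ is a voiceless velar stop. The following trigger /ɲ/ is palatal, so /k/ must become palatal as well.
The voiceless palatal stop is [c], so /k/ → [c].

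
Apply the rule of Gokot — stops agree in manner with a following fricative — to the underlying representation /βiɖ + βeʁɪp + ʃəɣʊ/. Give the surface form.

The rule targets /ɖ/ (voiced retroflex stop), which sits before the trigger /β/ (fricative).
Changing only its manner to fricative gives [ʐ] — the voiced retroflex fricative.
At the second juncture, /p/ likewise becomes [ɸ] adjacent to /ʃ/.

[βiʐβeʁɪɸʃəɣʊ]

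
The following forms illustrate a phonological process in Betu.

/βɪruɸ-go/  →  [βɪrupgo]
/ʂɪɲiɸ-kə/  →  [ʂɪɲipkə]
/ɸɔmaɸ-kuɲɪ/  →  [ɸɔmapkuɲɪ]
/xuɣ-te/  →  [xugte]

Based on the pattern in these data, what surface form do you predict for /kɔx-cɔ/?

The data show regressive manner assimilation: /ɸ/ → [p] before /g/; /ɸ/ → [p] before /k/; /ɣ/ → [g] before /t/. In each pair only manner changes, matching the following consonant, while place and voice stay constant.
/x/ is a voiceless velar fricative. The following trigger /c/ is a stop, so /x/ must become a stop as well.
Changing only its manner to stop gives [k] — the voiceless velar stop.

[kɔkcɔ]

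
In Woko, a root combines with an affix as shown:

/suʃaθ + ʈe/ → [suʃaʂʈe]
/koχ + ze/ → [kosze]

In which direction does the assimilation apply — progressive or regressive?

regressive

The segment that alternates is /θ/, which surfaces as [ʂ] when adjacent to /ʈ/.
/θ/ is dental while /ʈ/ is retroflex; the output [ʂ] is retroflex, matching the trigger — so the feature that spreads is place.
The other alternating form patterns the same way: /χ/ → [s] before /z/ (uvular → alveolar, matching alveolar) — only place changes, and always toward the following segment.
The trigger is the following segment, so the direction is regressive (anticipatory).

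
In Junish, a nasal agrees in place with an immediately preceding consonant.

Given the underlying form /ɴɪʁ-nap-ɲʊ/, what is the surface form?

/n/ is a voiced alveolar nasal. The preceding trigger /ʁ/ is uvular, so /n/ must become uvular as well.
A voiced uvular nasal is [ɴ], so the surface segment is [ɴ].
The same rule applies at the second boundary: /ɲ/ → [m] next to /p/.

[ɴɪʁɴapmʊ]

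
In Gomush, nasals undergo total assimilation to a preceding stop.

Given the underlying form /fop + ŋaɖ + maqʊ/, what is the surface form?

[foppaɖɖaqʊ]

/ŋ/ is the segment targeted by the rule; it sits immediately after /p/, so it assimilates completely and surfaces as [p].
The same rule applies at the second boundary: /m/ → [ɖ] next to /ɖ/.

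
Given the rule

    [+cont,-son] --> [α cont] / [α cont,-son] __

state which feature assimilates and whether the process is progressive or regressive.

progressive manner assimilation

The rule copies [cont] (continuancy) from the environment onto the target fricatives; since [±cont] encodes the stop/fricative manner contrast, the assimilating dimension is manner.
Since the environment is written before the underscore, the trigger precedes the target; the direction is progressive.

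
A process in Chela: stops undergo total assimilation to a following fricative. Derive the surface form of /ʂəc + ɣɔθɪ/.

/c/ is the segment targeted by the rule; it sits immediately before /ɣ/, so it assimilates completely and surfaces as [ɣ].

[ʂəɣɣɔθɪ]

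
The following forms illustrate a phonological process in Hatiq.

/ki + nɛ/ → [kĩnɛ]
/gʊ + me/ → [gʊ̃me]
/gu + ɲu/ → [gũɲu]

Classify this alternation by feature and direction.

The vowel /i/ surfaces as nasalised [ĩ] next to the following nasal /n/ — it has acquired the [+nasal] feature of its neighbour.
Likewise in the remaining data: /ʊ/ → [ʊ̃] before /m/; /u/ → [ũ] before /ɲ/ — each time a vowel is nasalised next to a following nasal.
Because the conditioning nasal is to the right of the vowel that changes, the process is regressive (anticipatory).

regressive nasality assimilation (vowel nasalisation)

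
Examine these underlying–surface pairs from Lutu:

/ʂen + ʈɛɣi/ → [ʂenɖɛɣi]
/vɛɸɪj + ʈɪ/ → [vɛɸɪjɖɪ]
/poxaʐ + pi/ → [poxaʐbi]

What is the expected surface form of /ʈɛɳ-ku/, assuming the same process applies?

[ʈɛɳgu]

The data show progressive voicing assimilation: /ʈ/ → [ɖ] after /n/; /ʈ/ → [ɖ] after /j/; /p/ → [b] after /ʐ/. In each pair only voicing changes, matching the preceding consonant, while place and manner stay constant.
The rule targets /k/ (voiceless velar stop), which sits after the trigger /ɳ/ (voiced).
A voiced velar stop is [g], so the surface segment is [g].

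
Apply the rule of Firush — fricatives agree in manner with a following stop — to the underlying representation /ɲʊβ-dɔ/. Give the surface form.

[ɲʊbdɔ]

/β/ is a voiced bilabial fricative. The following trigger /d/ is a stop, so /β/ must become a stop as well.
Changing only its manner to stop gives [b] — the voiced bilabial stop.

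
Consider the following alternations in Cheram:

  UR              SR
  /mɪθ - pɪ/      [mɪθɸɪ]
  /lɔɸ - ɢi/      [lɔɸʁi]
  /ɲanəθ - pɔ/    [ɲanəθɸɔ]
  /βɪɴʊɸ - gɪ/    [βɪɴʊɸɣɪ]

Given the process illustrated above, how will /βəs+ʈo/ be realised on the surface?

The data show progressive manner assimilation: /p/ → [ɸ] after /θ/; /ɢ/ → [ʁ] after /ɸ/; /g/ → [ɣ] after /ɸ/. In each pair only manner changes, matching the preceding consonant, while place and voice stay constant.
The rule targets /ʈ/ (voiceless retroflex stop), which sits after the trigger /s/ (fricative).
A voiceless retroflex fricative is [ʂ], so the surface segment is [ʂ].

[βəsʂo]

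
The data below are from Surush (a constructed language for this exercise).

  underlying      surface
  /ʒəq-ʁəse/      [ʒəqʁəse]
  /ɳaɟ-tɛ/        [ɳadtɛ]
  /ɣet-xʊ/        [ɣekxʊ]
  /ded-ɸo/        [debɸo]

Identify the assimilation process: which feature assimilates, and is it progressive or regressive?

Underlying /ɟ/ is realised as [d] next to /t/; /t/ itself does not change.
/ɟ/ is palatal while /t/ is alveolar; the output [d] is alveolar, matching the trigger — so the feature that spreads is place.
Manner and voice are unchanged, so the assimilation is partial, not total.
The same holds elsewhere in the data: /t/ → [k] before /x/ (alveolar → velar, matching velar); /d/ → [b] before /ɸ/ (alveolar → bilabial, matching bilabial) — only place changes, and always toward the following segment.
No alternation appears in [ʒəqʁəse]: there the adjacent consonants already agree in place (/q/ and /ʁ/ are both uvular), so this form is consistent with the same rule.
The trigger is the following segment, so the direction is regressive (anticipatory).

regressive place assimilation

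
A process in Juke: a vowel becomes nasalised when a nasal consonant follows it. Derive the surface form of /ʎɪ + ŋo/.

[ʎɪ̃ŋo]

The vowel /ɪ/ is adjacent to the following nasal /ŋ/, so it acquires [+nasal] and surfaces as [ɪ̃].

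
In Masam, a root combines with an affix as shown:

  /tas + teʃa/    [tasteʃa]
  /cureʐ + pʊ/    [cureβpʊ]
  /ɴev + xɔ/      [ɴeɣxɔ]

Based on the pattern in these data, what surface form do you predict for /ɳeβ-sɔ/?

The data show regressive place assimilation: /ʐ/ → [β] before /p/; /v/ → [ɣ] before /x/. In each pair only place changes, matching the following consonant, while manner and voice stay constant.
No alternation appears in [tasteʃa]: there the adjacent consonants already agree in place (/s/ and /t/ are both alveolar), so this form is consistent with the same rule.
/β/ is a voiced bilabial fricative. The following trigger /s/ is alveolar, so /β/ must become alveolar as well.
The voiced alveolar fricative is [z], so /β/ → [z].

[ɳezsɔ]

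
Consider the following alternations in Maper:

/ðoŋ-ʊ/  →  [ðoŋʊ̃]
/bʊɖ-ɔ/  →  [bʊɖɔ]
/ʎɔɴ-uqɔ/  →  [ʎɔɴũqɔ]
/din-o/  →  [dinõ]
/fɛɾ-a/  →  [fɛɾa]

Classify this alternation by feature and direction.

The vowel /ʊ/ surfaces as nasalised [ʊ̃] next to the preceding nasal /ŋ/ — it has acquired the [+nasal] feature of its neighbour.
The other forms show the same pattern: /u/ → [ũ] after /ɴ/; /o/ → [õ] after /n/ — each time a vowel is nasalised next to a preceding nasal.
No change occurs in [bʊɖɔ], [fɛɾa] because the vowel at the boundary is adjacent to an oral consonant, not a nasal (/ɔ/ next to /ɖ/; /a/ next to /ɾ/).
Because the conditioning nasal is to the left of the vowel that changes, the process is progressive (perseverative).

progressive nasality assimilation (vowel nasalisation)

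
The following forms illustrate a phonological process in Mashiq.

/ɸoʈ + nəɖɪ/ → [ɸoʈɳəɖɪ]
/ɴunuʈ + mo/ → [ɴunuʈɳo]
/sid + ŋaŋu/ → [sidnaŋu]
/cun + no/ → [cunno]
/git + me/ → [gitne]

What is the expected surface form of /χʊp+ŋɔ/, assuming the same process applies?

[χʊpmɔ]

The data show progressive place assimilation: /n/ → [ɳ] after /ʈ/; /m/ → [ɳ] after /ʈ/; /ŋ/ → [n] after /d/; /m/ → [n] after /t/. In each pair only place changes, matching the preceding consonant, while manner and voice stay constant.
No alternation appears in [cunno]: there the adjacent consonants already agree in place (/n/ and /n/ are both alveolar), so this form is consistent with the same rule.
The rule targets /ŋ/ (voiced velar nasal), which sits after the trigger /p/ (bilabial).
Changing only its place to bilabial gives [m] — the voiced bilabial nasal.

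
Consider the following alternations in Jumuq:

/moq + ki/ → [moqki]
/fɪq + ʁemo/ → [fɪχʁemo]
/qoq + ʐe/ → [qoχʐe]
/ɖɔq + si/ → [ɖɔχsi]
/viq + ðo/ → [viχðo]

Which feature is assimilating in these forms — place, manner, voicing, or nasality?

Underlying /q/ is realised as [χ] next to /ʁ/; /ʁ/ itself does not change.
/q/ is a stop while /ʁ/ is a fricative; the output [χ] is a fricative, matching the trigger — so the feature that spreads is manner.
The same holds elsewhere in the data: /q/ → [χ] before /ʐ/ (stop → fricative, matching a fricative); /q/ → [χ] before /s/ (stop → fricative, matching a fricative); /q/ → [χ] before /ð/ (stop → fricative, matching a fricative) — only manner changes, and always toward the following segment.
No alternation appears in [moqki]: there the adjacent consonants already agree in manner (/q/ and /k/ are both stops), so this form is consistent with the same rule.

manner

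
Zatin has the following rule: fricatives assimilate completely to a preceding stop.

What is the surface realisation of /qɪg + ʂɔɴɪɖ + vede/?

[qɪggɔɴɪɖɖede]

/ʂ/ is the segment targeted by the rule; it sits immediately after /g/, so it assimilates completely and surfaces as [g].
The same rule applies at the second boundary: /v/ → [ɖ] next to /ɖ/.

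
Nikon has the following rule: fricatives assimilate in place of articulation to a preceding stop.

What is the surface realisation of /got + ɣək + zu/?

[gotzəkɣu]

/ɣ/ is a voiced velar fricative. The preceding trigger /t/ is alveolar, so /ɣ/ must become alveolar as well.
A voiced alveolar fricative is [z], so the surface segment is [z].
At the second juncture, /z/ likewise becomes [ɣ] adjacent to /k/.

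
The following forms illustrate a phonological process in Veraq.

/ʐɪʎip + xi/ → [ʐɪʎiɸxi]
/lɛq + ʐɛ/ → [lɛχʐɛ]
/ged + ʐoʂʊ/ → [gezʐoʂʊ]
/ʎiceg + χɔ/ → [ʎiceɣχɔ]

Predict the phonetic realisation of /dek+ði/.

The data show regressive manner assimilation: /p/ → [ɸ] before /x/; /q/ → [χ] before /ʐ/; /d/ → [z] before /ʐ/; /g/ → [ɣ] before /χ/. In each pair only manner changes, matching the following consonant, while place and voice stay constant.
The rule targets /k/ (voiceless velar stop), which sits before the trigger /ð/ (fricative).
The voiceless velar fricative is [x], so /k/ → [x].

[dexði]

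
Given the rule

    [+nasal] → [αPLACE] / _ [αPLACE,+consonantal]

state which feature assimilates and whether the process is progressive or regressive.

The shared variable α links the value of the place features (abbreviated [PLACE]) on the target to the same value on the neighbouring segment, so place is the feature that assimilates.
The conditioning segment sits to the right of the focus bar, meaning the trigger follows the segment that changes — regressive assimilation.

regressive place assimilation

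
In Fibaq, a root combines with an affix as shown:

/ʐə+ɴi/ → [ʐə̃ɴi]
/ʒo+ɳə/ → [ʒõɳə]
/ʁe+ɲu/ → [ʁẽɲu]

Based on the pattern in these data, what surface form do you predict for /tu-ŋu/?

The data show regressive nasality assimilation (vowel nasalisation): /ə/ → [ə̃] before /ɴ/; /o/ → [õ] before /ɳ/; /e/ → [ẽ] before /ɲ/ — a vowel is nasalised by an immediately following nasal consonant.
The vowel /u/ is adjacent to the following nasal /ŋ/, so it acquires [+nasal] and surfaces as [ũ].

[tũŋu]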